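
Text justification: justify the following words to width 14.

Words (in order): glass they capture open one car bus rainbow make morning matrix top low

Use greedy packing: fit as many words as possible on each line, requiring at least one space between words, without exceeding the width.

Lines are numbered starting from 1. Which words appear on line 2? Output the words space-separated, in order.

Line 1: ['glass', 'they'] (min_width=10, slack=4)
Line 2: ['capture', 'open'] (min_width=12, slack=2)
Line 3: ['one', 'car', 'bus'] (min_width=11, slack=3)
Line 4: ['rainbow', 'make'] (min_width=12, slack=2)
Line 5: ['morning', 'matrix'] (min_width=14, slack=0)
Line 6: ['top', 'low'] (min_width=7, slack=7)

Answer: capture open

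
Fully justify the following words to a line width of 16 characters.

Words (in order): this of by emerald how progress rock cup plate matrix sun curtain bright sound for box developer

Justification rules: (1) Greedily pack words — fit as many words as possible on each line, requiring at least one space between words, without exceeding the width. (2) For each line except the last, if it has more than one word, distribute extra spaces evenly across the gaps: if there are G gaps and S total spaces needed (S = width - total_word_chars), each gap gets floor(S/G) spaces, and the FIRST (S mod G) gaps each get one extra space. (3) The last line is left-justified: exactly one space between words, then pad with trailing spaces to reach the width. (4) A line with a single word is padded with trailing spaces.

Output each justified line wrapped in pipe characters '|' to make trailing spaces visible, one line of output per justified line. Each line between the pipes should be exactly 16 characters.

Line 1: ['this', 'of', 'by'] (min_width=10, slack=6)
Line 2: ['emerald', 'how'] (min_width=11, slack=5)
Line 3: ['progress', 'rock'] (min_width=13, slack=3)
Line 4: ['cup', 'plate', 'matrix'] (min_width=16, slack=0)
Line 5: ['sun', 'curtain'] (min_width=11, slack=5)
Line 6: ['bright', 'sound', 'for'] (min_width=16, slack=0)
Line 7: ['box', 'developer'] (min_width=13, slack=3)

Answer: |this    of    by|
|emerald      how|
|progress    rock|
|cup plate matrix|
|sun      curtain|
|bright sound for|
|box developer   |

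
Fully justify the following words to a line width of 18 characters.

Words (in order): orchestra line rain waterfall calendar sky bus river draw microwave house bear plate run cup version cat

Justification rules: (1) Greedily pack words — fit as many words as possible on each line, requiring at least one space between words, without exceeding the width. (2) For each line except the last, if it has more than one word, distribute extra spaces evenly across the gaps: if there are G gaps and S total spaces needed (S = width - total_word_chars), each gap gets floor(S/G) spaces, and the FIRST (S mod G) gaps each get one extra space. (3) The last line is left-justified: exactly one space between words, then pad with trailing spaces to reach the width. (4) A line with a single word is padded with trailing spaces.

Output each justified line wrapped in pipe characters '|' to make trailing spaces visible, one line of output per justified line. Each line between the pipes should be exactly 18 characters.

Answer: |orchestra     line|
|rain     waterfall|
|calendar  sky  bus|
|river         draw|
|microwave    house|
|bear plate run cup|
|version cat       |

Derivation:
Line 1: ['orchestra', 'line'] (min_width=14, slack=4)
Line 2: ['rain', 'waterfall'] (min_width=14, slack=4)
Line 3: ['calendar', 'sky', 'bus'] (min_width=16, slack=2)
Line 4: ['river', 'draw'] (min_width=10, slack=8)
Line 5: ['microwave', 'house'] (min_width=15, slack=3)
Line 6: ['bear', 'plate', 'run', 'cup'] (min_width=18, slack=0)
Line 7: ['version', 'cat'] (min_width=11, slack=7)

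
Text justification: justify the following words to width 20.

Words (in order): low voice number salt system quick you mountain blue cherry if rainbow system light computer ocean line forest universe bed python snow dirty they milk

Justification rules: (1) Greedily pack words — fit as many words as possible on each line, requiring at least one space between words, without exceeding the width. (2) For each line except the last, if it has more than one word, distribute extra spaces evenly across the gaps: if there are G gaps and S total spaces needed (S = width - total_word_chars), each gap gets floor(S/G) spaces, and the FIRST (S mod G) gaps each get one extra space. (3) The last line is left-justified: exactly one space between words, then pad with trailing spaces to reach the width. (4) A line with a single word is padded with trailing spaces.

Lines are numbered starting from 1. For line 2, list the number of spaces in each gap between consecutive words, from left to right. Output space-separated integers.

Answer: 3 2

Derivation:
Line 1: ['low', 'voice', 'number'] (min_width=16, slack=4)
Line 2: ['salt', 'system', 'quick'] (min_width=17, slack=3)
Line 3: ['you', 'mountain', 'blue'] (min_width=17, slack=3)
Line 4: ['cherry', 'if', 'rainbow'] (min_width=17, slack=3)
Line 5: ['system', 'light'] (min_width=12, slack=8)
Line 6: ['computer', 'ocean', 'line'] (min_width=19, slack=1)
Line 7: ['forest', 'universe', 'bed'] (min_width=19, slack=1)
Line 8: ['python', 'snow', 'dirty'] (min_width=17, slack=3)
Line 9: ['they', 'milk'] (min_width=9, slack=11)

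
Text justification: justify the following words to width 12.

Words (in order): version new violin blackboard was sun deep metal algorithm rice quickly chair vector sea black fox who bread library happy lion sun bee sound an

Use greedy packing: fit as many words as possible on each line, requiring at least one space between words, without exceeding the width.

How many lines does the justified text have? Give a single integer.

Answer: 15

Derivation:
Line 1: ['version', 'new'] (min_width=11, slack=1)
Line 2: ['violin'] (min_width=6, slack=6)
Line 3: ['blackboard'] (min_width=10, slack=2)
Line 4: ['was', 'sun', 'deep'] (min_width=12, slack=0)
Line 5: ['metal'] (min_width=5, slack=7)
Line 6: ['algorithm'] (min_width=9, slack=3)
Line 7: ['rice', 'quickly'] (min_width=12, slack=0)
Line 8: ['chair', 'vector'] (min_width=12, slack=0)
Line 9: ['sea', 'black'] (min_width=9, slack=3)
Line 10: ['fox', 'who'] (min_width=7, slack=5)
Line 11: ['bread'] (min_width=5, slack=7)
Line 12: ['library'] (min_width=7, slack=5)
Line 13: ['happy', 'lion'] (min_width=10, slack=2)
Line 14: ['sun', 'bee'] (min_width=7, slack=5)
Line 15: ['sound', 'an'] (min_width=8, slack=4)
Total lines: 15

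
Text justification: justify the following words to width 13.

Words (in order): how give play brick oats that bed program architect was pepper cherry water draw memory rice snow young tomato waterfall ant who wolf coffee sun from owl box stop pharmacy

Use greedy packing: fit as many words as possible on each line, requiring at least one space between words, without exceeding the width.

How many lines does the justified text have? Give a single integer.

Answer: 15

Derivation:
Line 1: ['how', 'give', 'play'] (min_width=13, slack=0)
Line 2: ['brick', 'oats'] (min_width=10, slack=3)
Line 3: ['that', 'bed'] (min_width=8, slack=5)
Line 4: ['program'] (min_width=7, slack=6)
Line 5: ['architect', 'was'] (min_width=13, slack=0)
Line 6: ['pepper', 'cherry'] (min_width=13, slack=0)
Line 7: ['water', 'draw'] (min_width=10, slack=3)
Line 8: ['memory', 'rice'] (min_width=11, slack=2)
Line 9: ['snow', 'young'] (min_width=10, slack=3)
Line 10: ['tomato'] (min_width=6, slack=7)
Line 11: ['waterfall', 'ant'] (min_width=13, slack=0)
Line 12: ['who', 'wolf'] (min_width=8, slack=5)
Line 13: ['coffee', 'sun'] (min_width=10, slack=3)
Line 14: ['from', 'owl', 'box'] (min_width=12, slack=1)
Line 15: ['stop', 'pharmacy'] (min_width=13, slack=0)
Total lines: 15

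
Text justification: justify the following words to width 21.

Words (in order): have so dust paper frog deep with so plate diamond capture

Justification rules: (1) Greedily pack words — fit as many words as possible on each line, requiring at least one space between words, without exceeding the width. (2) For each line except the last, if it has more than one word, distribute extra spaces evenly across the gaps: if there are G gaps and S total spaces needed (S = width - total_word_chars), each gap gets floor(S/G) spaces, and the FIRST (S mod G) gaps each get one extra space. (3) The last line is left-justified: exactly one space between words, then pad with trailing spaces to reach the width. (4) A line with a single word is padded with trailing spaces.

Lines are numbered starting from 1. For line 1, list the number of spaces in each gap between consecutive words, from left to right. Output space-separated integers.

Line 1: ['have', 'so', 'dust', 'paper'] (min_width=18, slack=3)
Line 2: ['frog', 'deep', 'with', 'so'] (min_width=17, slack=4)
Line 3: ['plate', 'diamond', 'capture'] (min_width=21, slack=0)

Answer: 2 2 2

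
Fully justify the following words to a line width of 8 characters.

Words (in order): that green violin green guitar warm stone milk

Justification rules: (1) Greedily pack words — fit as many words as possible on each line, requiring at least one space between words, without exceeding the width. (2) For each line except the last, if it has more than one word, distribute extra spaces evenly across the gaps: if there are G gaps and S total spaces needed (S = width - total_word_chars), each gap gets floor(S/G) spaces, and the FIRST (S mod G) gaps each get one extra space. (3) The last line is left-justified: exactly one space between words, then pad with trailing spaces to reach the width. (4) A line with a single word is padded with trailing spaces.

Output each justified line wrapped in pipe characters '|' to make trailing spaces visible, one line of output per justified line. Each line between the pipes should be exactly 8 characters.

Answer: |that    |
|green   |
|violin  |
|green   |
|guitar  |
|warm    |
|stone   |
|milk    |

Derivation:
Line 1: ['that'] (min_width=4, slack=4)
Line 2: ['green'] (min_width=5, slack=3)
Line 3: ['violin'] (min_width=6, slack=2)
Line 4: ['green'] (min_width=5, slack=3)
Line 5: ['guitar'] (min_width=6, slack=2)
Line 6: ['warm'] (min_width=4, slack=4)
Line 7: ['stone'] (min_width=5, slack=3)
Line 8: ['milk'] (min_width=4, slack=4)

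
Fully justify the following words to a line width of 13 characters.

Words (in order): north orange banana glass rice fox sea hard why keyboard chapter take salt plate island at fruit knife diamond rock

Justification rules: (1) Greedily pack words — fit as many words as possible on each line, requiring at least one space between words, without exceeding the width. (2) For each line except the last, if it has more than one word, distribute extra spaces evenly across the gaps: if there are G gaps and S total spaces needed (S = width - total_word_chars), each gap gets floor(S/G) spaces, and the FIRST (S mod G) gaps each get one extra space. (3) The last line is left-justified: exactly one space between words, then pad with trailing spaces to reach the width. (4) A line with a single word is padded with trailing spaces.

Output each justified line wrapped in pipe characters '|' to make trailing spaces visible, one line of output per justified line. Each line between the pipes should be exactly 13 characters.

Answer: |north  orange|
|banana  glass|
|rice  fox sea|
|hard      why|
|keyboard     |
|chapter  take|
|salt    plate|
|island     at|
|fruit   knife|
|diamond rock |

Derivation:
Line 1: ['north', 'orange'] (min_width=12, slack=1)
Line 2: ['banana', 'glass'] (min_width=12, slack=1)
Line 3: ['rice', 'fox', 'sea'] (min_width=12, slack=1)
Line 4: ['hard', 'why'] (min_width=8, slack=5)
Line 5: ['keyboard'] (min_width=8, slack=5)
Line 6: ['chapter', 'take'] (min_width=12, slack=1)
Line 7: ['salt', 'plate'] (min_width=10, slack=3)
Line 8: ['island', 'at'] (min_width=9, slack=4)
Line 9: ['fruit', 'knife'] (min_width=11, slack=2)
Line 10: ['diamond', 'rock'] (min_width=12, slack=1)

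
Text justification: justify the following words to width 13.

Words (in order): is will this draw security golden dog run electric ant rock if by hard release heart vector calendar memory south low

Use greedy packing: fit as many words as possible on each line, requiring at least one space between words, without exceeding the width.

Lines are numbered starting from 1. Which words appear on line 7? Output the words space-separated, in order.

Line 1: ['is', 'will', 'this'] (min_width=12, slack=1)
Line 2: ['draw', 'security'] (min_width=13, slack=0)
Line 3: ['golden', 'dog'] (min_width=10, slack=3)
Line 4: ['run', 'electric'] (min_width=12, slack=1)
Line 5: ['ant', 'rock', 'if'] (min_width=11, slack=2)
Line 6: ['by', 'hard'] (min_width=7, slack=6)
Line 7: ['release', 'heart'] (min_width=13, slack=0)
Line 8: ['vector'] (min_width=6, slack=7)
Line 9: ['calendar'] (min_width=8, slack=5)
Line 10: ['memory', 'south'] (min_width=12, slack=1)
Line 11: ['low'] (min_width=3, slack=10)

Answer: release heart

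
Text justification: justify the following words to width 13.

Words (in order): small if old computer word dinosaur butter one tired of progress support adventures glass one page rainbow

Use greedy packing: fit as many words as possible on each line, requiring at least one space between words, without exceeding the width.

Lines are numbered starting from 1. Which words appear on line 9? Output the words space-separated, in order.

Line 1: ['small', 'if', 'old'] (min_width=12, slack=1)
Line 2: ['computer', 'word'] (min_width=13, slack=0)
Line 3: ['dinosaur'] (min_width=8, slack=5)
Line 4: ['butter', 'one'] (min_width=10, slack=3)
Line 5: ['tired', 'of'] (min_width=8, slack=5)
Line 6: ['progress'] (min_width=8, slack=5)
Line 7: ['support'] (min_width=7, slack=6)
Line 8: ['adventures'] (min_width=10, slack=3)
Line 9: ['glass', 'one'] (min_width=9, slack=4)
Line 10: ['page', 'rainbow'] (min_width=12, slack=1)

Answer: glass one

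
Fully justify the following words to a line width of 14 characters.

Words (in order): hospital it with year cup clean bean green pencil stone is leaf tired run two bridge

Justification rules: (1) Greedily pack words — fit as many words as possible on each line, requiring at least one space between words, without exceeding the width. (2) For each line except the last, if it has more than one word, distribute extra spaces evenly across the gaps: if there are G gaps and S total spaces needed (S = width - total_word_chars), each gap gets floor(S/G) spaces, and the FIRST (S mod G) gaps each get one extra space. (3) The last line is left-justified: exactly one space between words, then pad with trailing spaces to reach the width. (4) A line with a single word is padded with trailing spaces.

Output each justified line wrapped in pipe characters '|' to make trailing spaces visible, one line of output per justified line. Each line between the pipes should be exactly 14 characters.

Line 1: ['hospital', 'it'] (min_width=11, slack=3)
Line 2: ['with', 'year', 'cup'] (min_width=13, slack=1)
Line 3: ['clean', 'bean'] (min_width=10, slack=4)
Line 4: ['green', 'pencil'] (min_width=12, slack=2)
Line 5: ['stone', 'is', 'leaf'] (min_width=13, slack=1)
Line 6: ['tired', 'run', 'two'] (min_width=13, slack=1)
Line 7: ['bridge'] (min_width=6, slack=8)

Answer: |hospital    it|
|with  year cup|
|clean     bean|
|green   pencil|
|stone  is leaf|
|tired  run two|
|bridge        |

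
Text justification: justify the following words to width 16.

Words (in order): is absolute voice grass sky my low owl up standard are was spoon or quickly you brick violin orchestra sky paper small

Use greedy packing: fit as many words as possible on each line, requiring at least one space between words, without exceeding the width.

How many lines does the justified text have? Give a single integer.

Line 1: ['is', 'absolute'] (min_width=11, slack=5)
Line 2: ['voice', 'grass', 'sky'] (min_width=15, slack=1)
Line 3: ['my', 'low', 'owl', 'up'] (min_width=13, slack=3)
Line 4: ['standard', 'are', 'was'] (min_width=16, slack=0)
Line 5: ['spoon', 'or', 'quickly'] (min_width=16, slack=0)
Line 6: ['you', 'brick', 'violin'] (min_width=16, slack=0)
Line 7: ['orchestra', 'sky'] (min_width=13, slack=3)
Line 8: ['paper', 'small'] (min_width=11, slack=5)
Total lines: 8

Answer: 8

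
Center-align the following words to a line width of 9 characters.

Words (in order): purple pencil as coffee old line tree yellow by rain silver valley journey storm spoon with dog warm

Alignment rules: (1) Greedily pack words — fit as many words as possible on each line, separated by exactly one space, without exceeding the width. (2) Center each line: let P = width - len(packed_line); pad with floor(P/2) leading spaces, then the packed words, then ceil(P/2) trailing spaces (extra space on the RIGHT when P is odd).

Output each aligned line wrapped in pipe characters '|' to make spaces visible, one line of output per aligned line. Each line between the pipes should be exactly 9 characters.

Line 1: ['purple'] (min_width=6, slack=3)
Line 2: ['pencil', 'as'] (min_width=9, slack=0)
Line 3: ['coffee'] (min_width=6, slack=3)
Line 4: ['old', 'line'] (min_width=8, slack=1)
Line 5: ['tree'] (min_width=4, slack=5)
Line 6: ['yellow', 'by'] (min_width=9, slack=0)
Line 7: ['rain'] (min_width=4, slack=5)
Line 8: ['silver'] (min_width=6, slack=3)
Line 9: ['valley'] (min_width=6, slack=3)
Line 10: ['journey'] (min_width=7, slack=2)
Line 11: ['storm'] (min_width=5, slack=4)
Line 12: ['spoon'] (min_width=5, slack=4)
Line 13: ['with', 'dog'] (min_width=8, slack=1)
Line 14: ['warm'] (min_width=4, slack=5)

Answer: | purple  |
|pencil as|
| coffee  |
|old line |
|  tree   |
|yellow by|
|  rain   |
| silver  |
| valley  |
| journey |
|  storm  |
|  spoon  |
|with dog |
|  warm   |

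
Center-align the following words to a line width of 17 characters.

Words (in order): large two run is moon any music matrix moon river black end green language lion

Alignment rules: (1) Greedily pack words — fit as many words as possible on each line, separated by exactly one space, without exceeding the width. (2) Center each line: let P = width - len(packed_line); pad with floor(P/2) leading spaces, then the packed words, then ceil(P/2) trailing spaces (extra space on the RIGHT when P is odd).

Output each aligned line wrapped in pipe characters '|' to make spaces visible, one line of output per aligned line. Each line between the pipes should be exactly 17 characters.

Answer: |large two run is |
| moon any music  |
|matrix moon river|
| black end green |
|  language lion  |

Derivation:
Line 1: ['large', 'two', 'run', 'is'] (min_width=16, slack=1)
Line 2: ['moon', 'any', 'music'] (min_width=14, slack=3)
Line 3: ['matrix', 'moon', 'river'] (min_width=17, slack=0)
Line 4: ['black', 'end', 'green'] (min_width=15, slack=2)
Line 5: ['language', 'lion'] (min_width=13, slack=4)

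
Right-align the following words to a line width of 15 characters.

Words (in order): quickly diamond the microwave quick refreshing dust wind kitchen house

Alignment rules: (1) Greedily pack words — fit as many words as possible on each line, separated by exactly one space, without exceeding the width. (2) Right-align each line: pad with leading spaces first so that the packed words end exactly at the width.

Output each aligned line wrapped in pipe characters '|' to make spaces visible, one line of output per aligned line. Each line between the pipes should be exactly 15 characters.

Line 1: ['quickly', 'diamond'] (min_width=15, slack=0)
Line 2: ['the', 'microwave'] (min_width=13, slack=2)
Line 3: ['quick'] (min_width=5, slack=10)
Line 4: ['refreshing', 'dust'] (min_width=15, slack=0)
Line 5: ['wind', 'kitchen'] (min_width=12, slack=3)
Line 6: ['house'] (min_width=5, slack=10)

Answer: |quickly diamond|
|  the microwave|
|          quick|
|refreshing dust|
|   wind kitchen|
|          house|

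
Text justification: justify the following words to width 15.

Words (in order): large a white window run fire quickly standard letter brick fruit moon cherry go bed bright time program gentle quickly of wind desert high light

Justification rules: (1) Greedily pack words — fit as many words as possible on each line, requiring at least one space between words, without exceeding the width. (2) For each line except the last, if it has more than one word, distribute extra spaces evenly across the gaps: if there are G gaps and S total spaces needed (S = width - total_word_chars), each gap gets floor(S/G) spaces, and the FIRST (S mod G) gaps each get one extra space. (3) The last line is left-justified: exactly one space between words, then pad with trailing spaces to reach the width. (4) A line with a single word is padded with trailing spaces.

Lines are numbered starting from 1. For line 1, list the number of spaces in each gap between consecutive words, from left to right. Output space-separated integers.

Line 1: ['large', 'a', 'white'] (min_width=13, slack=2)
Line 2: ['window', 'run', 'fire'] (min_width=15, slack=0)
Line 3: ['quickly'] (min_width=7, slack=8)
Line 4: ['standard', 'letter'] (min_width=15, slack=0)
Line 5: ['brick', 'fruit'] (min_width=11, slack=4)
Line 6: ['moon', 'cherry', 'go'] (min_width=14, slack=1)
Line 7: ['bed', 'bright', 'time'] (min_width=15, slack=0)
Line 8: ['program', 'gentle'] (min_width=14, slack=1)
Line 9: ['quickly', 'of', 'wind'] (min_width=15, slack=0)
Line 10: ['desert', 'high'] (min_width=11, slack=4)
Line 11: ['light'] (min_width=5, slack=10)

Answer: 2 2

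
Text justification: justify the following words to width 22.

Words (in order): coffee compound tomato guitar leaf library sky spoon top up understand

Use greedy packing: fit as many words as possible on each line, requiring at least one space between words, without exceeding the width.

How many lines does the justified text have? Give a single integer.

Answer: 4

Derivation:
Line 1: ['coffee', 'compound', 'tomato'] (min_width=22, slack=0)
Line 2: ['guitar', 'leaf', 'library'] (min_width=19, slack=3)
Line 3: ['sky', 'spoon', 'top', 'up'] (min_width=16, slack=6)
Line 4: ['understand'] (min_width=10, slack=12)
Total lines: 4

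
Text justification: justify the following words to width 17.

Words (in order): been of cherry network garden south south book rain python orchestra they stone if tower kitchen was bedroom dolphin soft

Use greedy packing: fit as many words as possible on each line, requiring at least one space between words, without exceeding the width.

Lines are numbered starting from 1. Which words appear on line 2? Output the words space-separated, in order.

Answer: network garden

Derivation:
Line 1: ['been', 'of', 'cherry'] (min_width=14, slack=3)
Line 2: ['network', 'garden'] (min_width=14, slack=3)
Line 3: ['south', 'south', 'book'] (min_width=16, slack=1)
Line 4: ['rain', 'python'] (min_width=11, slack=6)
Line 5: ['orchestra', 'they'] (min_width=14, slack=3)
Line 6: ['stone', 'if', 'tower'] (min_width=14, slack=3)
Line 7: ['kitchen', 'was'] (min_width=11, slack=6)
Line 8: ['bedroom', 'dolphin'] (min_width=15, slack=2)
Line 9: ['soft'] (min_width=4, slack=13)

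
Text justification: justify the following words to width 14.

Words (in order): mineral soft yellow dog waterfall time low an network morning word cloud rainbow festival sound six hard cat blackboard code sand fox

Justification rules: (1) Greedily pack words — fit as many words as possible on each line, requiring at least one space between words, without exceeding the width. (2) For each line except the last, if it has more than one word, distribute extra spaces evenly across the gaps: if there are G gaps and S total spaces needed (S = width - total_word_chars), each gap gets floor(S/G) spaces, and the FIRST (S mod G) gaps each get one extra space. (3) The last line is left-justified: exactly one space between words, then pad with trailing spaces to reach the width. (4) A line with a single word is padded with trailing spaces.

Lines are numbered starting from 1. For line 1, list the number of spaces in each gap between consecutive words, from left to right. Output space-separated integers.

Answer: 3

Derivation:
Line 1: ['mineral', 'soft'] (min_width=12, slack=2)
Line 2: ['yellow', 'dog'] (min_width=10, slack=4)
Line 3: ['waterfall', 'time'] (min_width=14, slack=0)
Line 4: ['low', 'an', 'network'] (min_width=14, slack=0)
Line 5: ['morning', 'word'] (min_width=12, slack=2)
Line 6: ['cloud', 'rainbow'] (min_width=13, slack=1)
Line 7: ['festival', 'sound'] (min_width=14, slack=0)
Line 8: ['six', 'hard', 'cat'] (min_width=12, slack=2)
Line 9: ['blackboard'] (min_width=10, slack=4)
Line 10: ['code', 'sand', 'fox'] (min_width=13, slack=1)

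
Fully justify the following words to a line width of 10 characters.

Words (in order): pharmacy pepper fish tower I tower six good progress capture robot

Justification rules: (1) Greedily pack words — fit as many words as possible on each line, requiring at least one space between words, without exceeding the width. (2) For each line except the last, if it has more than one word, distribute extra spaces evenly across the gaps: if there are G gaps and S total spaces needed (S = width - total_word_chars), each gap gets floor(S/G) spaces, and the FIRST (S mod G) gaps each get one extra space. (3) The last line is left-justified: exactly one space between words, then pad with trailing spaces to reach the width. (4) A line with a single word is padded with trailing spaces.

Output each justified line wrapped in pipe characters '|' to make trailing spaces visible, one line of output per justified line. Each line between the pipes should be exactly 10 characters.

Line 1: ['pharmacy'] (min_width=8, slack=2)
Line 2: ['pepper'] (min_width=6, slack=4)
Line 3: ['fish', 'tower'] (min_width=10, slack=0)
Line 4: ['I', 'tower'] (min_width=7, slack=3)
Line 5: ['six', 'good'] (min_width=8, slack=2)
Line 6: ['progress'] (min_width=8, slack=2)
Line 7: ['capture'] (min_width=7, slack=3)
Line 8: ['robot'] (min_width=5, slack=5)

Answer: |pharmacy  |
|pepper    |
|fish tower|
|I    tower|
|six   good|
|progress  |
|capture   |
|robot     |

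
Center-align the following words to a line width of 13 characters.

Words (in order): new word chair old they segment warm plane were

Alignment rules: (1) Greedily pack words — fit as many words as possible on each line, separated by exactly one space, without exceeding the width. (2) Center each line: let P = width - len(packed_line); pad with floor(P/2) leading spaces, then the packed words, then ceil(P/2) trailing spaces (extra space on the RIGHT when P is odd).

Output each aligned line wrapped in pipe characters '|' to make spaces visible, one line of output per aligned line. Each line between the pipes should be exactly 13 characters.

Answer: |  new word   |
|  chair old  |
|they segment |
| warm plane  |
|    were     |

Derivation:
Line 1: ['new', 'word'] (min_width=8, slack=5)
Line 2: ['chair', 'old'] (min_width=9, slack=4)
Line 3: ['they', 'segment'] (min_width=12, slack=1)
Line 4: ['warm', 'plane'] (min_width=10, slack=3)
Line 5: ['were'] (min_width=4, slack=9)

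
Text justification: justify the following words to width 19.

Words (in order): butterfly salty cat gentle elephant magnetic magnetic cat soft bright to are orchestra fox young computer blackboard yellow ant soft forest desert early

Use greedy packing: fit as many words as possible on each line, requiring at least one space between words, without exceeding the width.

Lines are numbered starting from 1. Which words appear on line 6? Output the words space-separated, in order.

Answer: young computer

Derivation:
Line 1: ['butterfly', 'salty', 'cat'] (min_width=19, slack=0)
Line 2: ['gentle', 'elephant'] (min_width=15, slack=4)
Line 3: ['magnetic', 'magnetic'] (min_width=17, slack=2)
Line 4: ['cat', 'soft', 'bright', 'to'] (min_width=18, slack=1)
Line 5: ['are', 'orchestra', 'fox'] (min_width=17, slack=2)
Line 6: ['young', 'computer'] (min_width=14, slack=5)
Line 7: ['blackboard', 'yellow'] (min_width=17, slack=2)
Line 8: ['ant', 'soft', 'forest'] (min_width=15, slack=4)
Line 9: ['desert', 'early'] (min_width=12, slack=7)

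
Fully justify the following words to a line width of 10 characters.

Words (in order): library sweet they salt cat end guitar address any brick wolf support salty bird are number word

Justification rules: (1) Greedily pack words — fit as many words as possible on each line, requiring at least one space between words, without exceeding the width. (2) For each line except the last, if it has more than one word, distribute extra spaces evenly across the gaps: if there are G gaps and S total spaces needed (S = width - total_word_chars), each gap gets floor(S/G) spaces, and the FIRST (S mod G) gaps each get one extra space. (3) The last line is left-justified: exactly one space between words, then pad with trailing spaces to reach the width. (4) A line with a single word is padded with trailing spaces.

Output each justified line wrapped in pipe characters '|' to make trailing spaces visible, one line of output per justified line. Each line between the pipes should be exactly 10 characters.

Answer: |library   |
|sweet they|
|salt   cat|
|end guitar|
|address   |
|any  brick|
|wolf      |
|support   |
|salty bird|
|are number|
|word      |

Derivation:
Line 1: ['library'] (min_width=7, slack=3)
Line 2: ['sweet', 'they'] (min_width=10, slack=0)
Line 3: ['salt', 'cat'] (min_width=8, slack=2)
Line 4: ['end', 'guitar'] (min_width=10, slack=0)
Line 5: ['address'] (min_width=7, slack=3)
Line 6: ['any', 'brick'] (min_width=9, slack=1)
Line 7: ['wolf'] (min_width=4, slack=6)
Line 8: ['support'] (min_width=7, slack=3)
Line 9: ['salty', 'bird'] (min_width=10, slack=0)
Line 10: ['are', 'number'] (min_width=10, slack=0)
Line 11: ['word'] (min_width=4, slack=6)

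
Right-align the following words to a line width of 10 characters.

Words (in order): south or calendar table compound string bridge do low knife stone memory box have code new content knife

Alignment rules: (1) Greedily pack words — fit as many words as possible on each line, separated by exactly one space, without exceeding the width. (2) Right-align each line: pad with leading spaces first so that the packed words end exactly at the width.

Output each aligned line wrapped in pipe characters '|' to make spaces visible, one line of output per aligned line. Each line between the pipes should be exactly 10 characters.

Line 1: ['south', 'or'] (min_width=8, slack=2)
Line 2: ['calendar'] (min_width=8, slack=2)
Line 3: ['table'] (min_width=5, slack=5)
Line 4: ['compound'] (min_width=8, slack=2)
Line 5: ['string'] (min_width=6, slack=4)
Line 6: ['bridge', 'do'] (min_width=9, slack=1)
Line 7: ['low', 'knife'] (min_width=9, slack=1)
Line 8: ['stone'] (min_width=5, slack=5)
Line 9: ['memory', 'box'] (min_width=10, slack=0)
Line 10: ['have', 'code'] (min_width=9, slack=1)
Line 11: ['new'] (min_width=3, slack=7)
Line 12: ['content'] (min_width=7, slack=3)
Line 13: ['knife'] (min_width=5, slack=5)

Answer: |  south or|
|  calendar|
|     table|
|  compound|
|    string|
| bridge do|
| low knife|
|     stone|
|memory box|
| have code|
|       new|
|   content|
|     knife|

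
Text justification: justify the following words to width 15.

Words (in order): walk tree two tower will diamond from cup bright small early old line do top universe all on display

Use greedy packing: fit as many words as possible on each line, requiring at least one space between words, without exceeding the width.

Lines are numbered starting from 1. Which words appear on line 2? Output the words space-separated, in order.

Line 1: ['walk', 'tree', 'two'] (min_width=13, slack=2)
Line 2: ['tower', 'will'] (min_width=10, slack=5)
Line 3: ['diamond', 'from'] (min_width=12, slack=3)
Line 4: ['cup', 'bright'] (min_width=10, slack=5)
Line 5: ['small', 'early', 'old'] (min_width=15, slack=0)
Line 6: ['line', 'do', 'top'] (min_width=11, slack=4)
Line 7: ['universe', 'all', 'on'] (min_width=15, slack=0)
Line 8: ['display'] (min_width=7, slack=8)

Answer: tower will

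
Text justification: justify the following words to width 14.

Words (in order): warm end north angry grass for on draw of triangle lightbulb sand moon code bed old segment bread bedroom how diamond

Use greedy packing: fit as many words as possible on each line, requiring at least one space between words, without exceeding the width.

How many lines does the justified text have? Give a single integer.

Answer: 9

Derivation:
Line 1: ['warm', 'end', 'north'] (min_width=14, slack=0)
Line 2: ['angry', 'grass'] (min_width=11, slack=3)
Line 3: ['for', 'on', 'draw', 'of'] (min_width=14, slack=0)
Line 4: ['triangle'] (min_width=8, slack=6)
Line 5: ['lightbulb', 'sand'] (min_width=14, slack=0)
Line 6: ['moon', 'code', 'bed'] (min_width=13, slack=1)
Line 7: ['old', 'segment'] (min_width=11, slack=3)
Line 8: ['bread', 'bedroom'] (min_width=13, slack=1)
Line 9: ['how', 'diamond'] (min_width=11, slack=3)
Total lines: 9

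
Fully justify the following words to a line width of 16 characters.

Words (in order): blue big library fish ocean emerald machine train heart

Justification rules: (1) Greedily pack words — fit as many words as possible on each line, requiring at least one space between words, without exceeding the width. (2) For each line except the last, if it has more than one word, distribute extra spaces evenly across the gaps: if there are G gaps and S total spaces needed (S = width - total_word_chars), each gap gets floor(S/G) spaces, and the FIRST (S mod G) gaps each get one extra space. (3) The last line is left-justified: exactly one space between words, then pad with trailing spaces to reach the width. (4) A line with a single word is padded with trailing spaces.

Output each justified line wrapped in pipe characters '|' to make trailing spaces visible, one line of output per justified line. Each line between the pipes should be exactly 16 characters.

Answer: |blue big library|
|fish       ocean|
|emerald  machine|
|train heart     |

Derivation:
Line 1: ['blue', 'big', 'library'] (min_width=16, slack=0)
Line 2: ['fish', 'ocean'] (min_width=10, slack=6)
Line 3: ['emerald', 'machine'] (min_width=15, slack=1)
Line 4: ['train', 'heart'] (min_width=11, slack=5)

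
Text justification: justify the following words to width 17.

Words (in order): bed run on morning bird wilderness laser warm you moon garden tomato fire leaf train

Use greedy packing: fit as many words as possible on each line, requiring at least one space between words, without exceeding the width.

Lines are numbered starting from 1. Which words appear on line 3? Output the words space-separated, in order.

Answer: wilderness laser

Derivation:
Line 1: ['bed', 'run', 'on'] (min_width=10, slack=7)
Line 2: ['morning', 'bird'] (min_width=12, slack=5)
Line 3: ['wilderness', 'laser'] (min_width=16, slack=1)
Line 4: ['warm', 'you', 'moon'] (min_width=13, slack=4)
Line 5: ['garden', 'tomato'] (min_width=13, slack=4)
Line 6: ['fire', 'leaf', 'train'] (min_width=15, slack=2)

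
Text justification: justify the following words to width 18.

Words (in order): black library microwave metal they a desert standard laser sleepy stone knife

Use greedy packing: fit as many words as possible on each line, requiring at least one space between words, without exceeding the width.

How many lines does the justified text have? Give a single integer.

Line 1: ['black', 'library'] (min_width=13, slack=5)
Line 2: ['microwave', 'metal'] (min_width=15, slack=3)
Line 3: ['they', 'a', 'desert'] (min_width=13, slack=5)
Line 4: ['standard', 'laser'] (min_width=14, slack=4)
Line 5: ['sleepy', 'stone', 'knife'] (min_width=18, slack=0)
Total lines: 5

Answer: 5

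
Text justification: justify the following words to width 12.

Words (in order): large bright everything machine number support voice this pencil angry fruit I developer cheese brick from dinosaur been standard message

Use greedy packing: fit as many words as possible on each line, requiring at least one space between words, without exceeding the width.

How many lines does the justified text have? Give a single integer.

Answer: 15

Derivation:
Line 1: ['large', 'bright'] (min_width=12, slack=0)
Line 2: ['everything'] (min_width=10, slack=2)
Line 3: ['machine'] (min_width=7, slack=5)
Line 4: ['number'] (min_width=6, slack=6)
Line 5: ['support'] (min_width=7, slack=5)
Line 6: ['voice', 'this'] (min_width=10, slack=2)
Line 7: ['pencil', 'angry'] (min_width=12, slack=0)
Line 8: ['fruit', 'I'] (min_width=7, slack=5)
Line 9: ['developer'] (min_width=9, slack=3)
Line 10: ['cheese', 'brick'] (min_width=12, slack=0)
Line 11: ['from'] (min_width=4, slack=8)
Line 12: ['dinosaur'] (min_width=8, slack=4)
Line 13: ['been'] (min_width=4, slack=8)
Line 14: ['standard'] (min_width=8, slack=4)
Line 15: ['message'] (min_width=7, slack=5)
Total lines: 15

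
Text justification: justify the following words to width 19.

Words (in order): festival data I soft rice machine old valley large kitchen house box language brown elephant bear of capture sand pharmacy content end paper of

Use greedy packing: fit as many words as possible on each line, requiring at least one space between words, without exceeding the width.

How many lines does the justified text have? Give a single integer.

Answer: 9

Derivation:
Line 1: ['festival', 'data', 'I'] (min_width=15, slack=4)
Line 2: ['soft', 'rice', 'machine'] (min_width=17, slack=2)
Line 3: ['old', 'valley', 'large'] (min_width=16, slack=3)
Line 4: ['kitchen', 'house', 'box'] (min_width=17, slack=2)
Line 5: ['language', 'brown'] (min_width=14, slack=5)
Line 6: ['elephant', 'bear', 'of'] (min_width=16, slack=3)
Line 7: ['capture', 'sand'] (min_width=12, slack=7)
Line 8: ['pharmacy', 'content'] (min_width=16, slack=3)
Line 9: ['end', 'paper', 'of'] (min_width=12, slack=7)
Total lines: 9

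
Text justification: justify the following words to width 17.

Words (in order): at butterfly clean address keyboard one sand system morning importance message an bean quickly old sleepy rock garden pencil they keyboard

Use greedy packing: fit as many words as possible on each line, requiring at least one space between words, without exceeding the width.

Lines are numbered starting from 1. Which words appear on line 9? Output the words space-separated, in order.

Answer: garden pencil

Derivation:
Line 1: ['at', 'butterfly'] (min_width=12, slack=5)
Line 2: ['clean', 'address'] (min_width=13, slack=4)
Line 3: ['keyboard', 'one', 'sand'] (min_width=17, slack=0)
Line 4: ['system', 'morning'] (min_width=14, slack=3)
Line 5: ['importance'] (min_width=10, slack=7)
Line 6: ['message', 'an', 'bean'] (min_width=15, slack=2)
Line 7: ['quickly', 'old'] (min_width=11, slack=6)
Line 8: ['sleepy', 'rock'] (min_width=11, slack=6)
Line 9: ['garden', 'pencil'] (min_width=13, slack=4)
Line 10: ['they', 'keyboard'] (min_width=13, slack=4)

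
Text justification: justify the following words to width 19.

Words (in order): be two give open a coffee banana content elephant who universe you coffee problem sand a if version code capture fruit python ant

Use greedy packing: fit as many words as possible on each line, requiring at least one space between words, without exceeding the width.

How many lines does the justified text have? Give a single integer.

Answer: 8

Derivation:
Line 1: ['be', 'two', 'give', 'open', 'a'] (min_width=18, slack=1)
Line 2: ['coffee', 'banana'] (min_width=13, slack=6)
Line 3: ['content', 'elephant'] (min_width=16, slack=3)
Line 4: ['who', 'universe', 'you'] (min_width=16, slack=3)
Line 5: ['coffee', 'problem', 'sand'] (min_width=19, slack=0)
Line 6: ['a', 'if', 'version', 'code'] (min_width=17, slack=2)
Line 7: ['capture', 'fruit'] (min_width=13, slack=6)
Line 8: ['python', 'ant'] (min_width=10, slack=9)
Total lines: 8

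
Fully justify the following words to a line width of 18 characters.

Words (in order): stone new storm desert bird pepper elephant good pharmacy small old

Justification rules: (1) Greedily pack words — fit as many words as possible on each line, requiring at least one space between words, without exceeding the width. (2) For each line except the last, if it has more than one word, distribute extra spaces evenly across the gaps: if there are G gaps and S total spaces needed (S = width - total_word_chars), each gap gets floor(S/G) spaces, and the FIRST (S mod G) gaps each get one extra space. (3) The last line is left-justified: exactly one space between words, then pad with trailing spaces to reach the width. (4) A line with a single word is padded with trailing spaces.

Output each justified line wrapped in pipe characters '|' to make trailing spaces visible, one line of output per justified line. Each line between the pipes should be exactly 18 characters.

Answer: |stone   new  storm|
|desert bird pepper|
|elephant      good|
|pharmacy small old|

Derivation:
Line 1: ['stone', 'new', 'storm'] (min_width=15, slack=3)
Line 2: ['desert', 'bird', 'pepper'] (min_width=18, slack=0)
Line 3: ['elephant', 'good'] (min_width=13, slack=5)
Line 4: ['pharmacy', 'small', 'old'] (min_width=18, slack=0)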